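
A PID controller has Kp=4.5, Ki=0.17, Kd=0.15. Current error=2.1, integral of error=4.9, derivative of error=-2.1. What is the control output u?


u = Kp*e + Ki*int(e) + Kd*de/dt
= 4.5*2.1 + 0.17*4.9 + 0.15*(-2.1)
= 9.45 + 0.833 + -0.315
= 9.968


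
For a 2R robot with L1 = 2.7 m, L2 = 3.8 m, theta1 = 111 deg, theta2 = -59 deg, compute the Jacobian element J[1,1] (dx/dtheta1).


J[1,1] = -L1*sin(t1) - L2*sin(t1+t2)
= -2.7*sin(111) - 3.8*sin(52)
= -5.5151


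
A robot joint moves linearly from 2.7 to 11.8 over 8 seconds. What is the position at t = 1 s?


s = t/T = 1/8 = 0.125
p(t) = p0 + (pf-p0)*s
= 2.7 + (11.8 - 2.7) * 0.125
= 3.8375


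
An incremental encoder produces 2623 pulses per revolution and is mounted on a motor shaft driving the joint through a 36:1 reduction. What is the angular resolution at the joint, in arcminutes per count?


counts per rev = 2623
effective counts at joint = 2623 * 36 = 94428
resolution = 360*60 / 94428
= 0.2287 arcmin/count


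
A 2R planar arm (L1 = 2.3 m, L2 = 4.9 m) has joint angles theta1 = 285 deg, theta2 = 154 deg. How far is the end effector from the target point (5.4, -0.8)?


End effector via forward kinematics:
x = L1*cos(t1) + L2*cos(t1+t2) = 1.5302
y = L1*sin(t1) + L2*sin(t1+t2) = 2.5883
Distance to target:
d = sqrt((5.4 - 1.5302)^2 + (-0.8 - 2.5883)^2)
= sqrt(14.975 + 11.4809)
= 5.1435 m


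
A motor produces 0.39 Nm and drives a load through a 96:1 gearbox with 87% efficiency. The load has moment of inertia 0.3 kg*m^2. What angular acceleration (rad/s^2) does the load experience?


tau_out = tau_motor * N * eta
= 0.39 * 96 * 0.87 = 32.5728 Nm
alpha = tau_out / I = 32.5728 / 0.3
= 108.576 rad/s^2


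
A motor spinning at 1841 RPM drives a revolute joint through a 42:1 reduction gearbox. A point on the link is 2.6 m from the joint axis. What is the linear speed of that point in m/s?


omega_motor = 1841 * 2*pi/60 = 192.7891 rad/s
omega_joint = omega_motor / 42 = 4.5902 rad/s
v = omega_joint * r = 4.5902 * 2.6
= 11.9346 m/s


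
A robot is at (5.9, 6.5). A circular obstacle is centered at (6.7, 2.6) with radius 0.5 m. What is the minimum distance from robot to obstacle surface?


center_dist = sqrt((5.9-6.7)^2 + (6.5-2.6)^2)
= sqrt(0.64 + 15.21)
= 3.9812
min_dist = center_dist - radius = 3.9812 - 0.5 = 3.4812 m


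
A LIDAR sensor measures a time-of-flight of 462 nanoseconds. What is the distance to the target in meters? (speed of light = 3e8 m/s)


tof = 462 ns = 4.62e-07 s
dist = c * tof / 2
= 3e8 * 4.62e-07 / 2
= 69.3 m


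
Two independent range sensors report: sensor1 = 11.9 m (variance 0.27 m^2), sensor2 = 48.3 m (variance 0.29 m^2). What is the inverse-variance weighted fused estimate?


w1 = (1/var1) / (1/var1 + 1/var2)
   = 3.7037 / (3.7037 + 3.4483) = 0.5179
w2 = 1 - w1 = 0.4821
fused = w1*s1 + w2*s2 = 6.1625 + 23.2875
= 29.45 m


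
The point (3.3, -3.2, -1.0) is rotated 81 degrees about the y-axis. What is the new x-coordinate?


Rotation about y-axis: x' = x*cos(theta) + z*sin(theta)
= 3.3 * 0.1564 + -1.0 * 0.9877
= -0.4715


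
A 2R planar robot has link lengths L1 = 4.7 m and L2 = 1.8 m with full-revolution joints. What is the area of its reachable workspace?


r_max = L1 + L2 = 6.5 m
r_min = |L1 - L2| = 2.9 m
Area = pi*(r_max^2 - r_min^2)
= pi*(42.25 - 8.41)
= pi * 33.84
= 106.3115 m^2


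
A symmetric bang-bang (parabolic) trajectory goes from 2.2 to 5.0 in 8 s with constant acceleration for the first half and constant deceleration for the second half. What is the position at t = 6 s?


Symmetric rest-to-rest: each phase covers (pf-p0)/2 in time T/2. 0.5*a*(T/2)^2 = (pf-p0)/2 => a = 4*(pf-p0)/T^2
a = 4*(5.0-2.2)/8^2 = 0.175
t = 6 is in the deceleration phase (t > T/2).
p = pf - 0.5*a*(T-t)^2 = 5.0 - 0.5*0.175*2^2
= 4.65


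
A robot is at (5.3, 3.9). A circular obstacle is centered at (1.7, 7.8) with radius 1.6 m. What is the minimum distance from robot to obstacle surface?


center_dist = sqrt((5.3-1.7)^2 + (3.9-7.8)^2)
= sqrt(12.96 + 15.21)
= 5.3075
min_dist = center_dist - radius = 5.3075 - 1.6 = 3.7075 m


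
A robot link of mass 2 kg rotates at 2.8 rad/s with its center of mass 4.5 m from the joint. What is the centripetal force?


F = m * omega^2 * r
= 2 * 2.8^2 * 4.5
= 2 * 7.84 * 4.5
= 70.56 N


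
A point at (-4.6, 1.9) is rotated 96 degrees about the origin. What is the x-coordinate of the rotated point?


x' = x*cos(theta) - y*sin(theta)
cos(96 deg) = -0.1045, sin(96 deg) = 0.9945
x' = -4.6 * -0.1045 - 1.9 * 0.9945
= 0.4808 - 1.8896
= -1.4088


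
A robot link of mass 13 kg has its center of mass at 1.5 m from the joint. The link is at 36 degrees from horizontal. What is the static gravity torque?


tau = m*g*L*cos(angle)
= 13 * 9.81 * 1.5 * cos(36 deg)
= 13 * 9.81 * 1.5 * 0.809
= 154.7609 Nm


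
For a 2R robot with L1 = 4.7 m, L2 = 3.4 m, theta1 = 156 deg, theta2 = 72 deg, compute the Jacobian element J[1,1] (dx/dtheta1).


J[1,1] = -L1*sin(t1) - L2*sin(t1+t2)
= -4.7*sin(156) - 3.4*sin(228)
= 0.615


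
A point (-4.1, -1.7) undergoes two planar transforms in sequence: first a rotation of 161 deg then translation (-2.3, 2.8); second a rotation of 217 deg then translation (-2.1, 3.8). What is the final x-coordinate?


After transform 1:
x1 = cos(161)*-4.1 - sin(161)*-1.7 + -2.3 = 2.1301
y1 = sin(161)*-4.1 + cos(161)*-1.7 + 2.8 = 3.0726
After transform 2:
x2 = cos(217)*2.1301 - sin(217)*3.0726 + -2.1
= -1.9521


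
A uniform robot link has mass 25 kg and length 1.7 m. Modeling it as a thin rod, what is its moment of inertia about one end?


I = (1/3) * m * L^2
= (1/3) * 25 * 1.7^2
= 0.333333 * 25 * 2.89
= 24.0833 kg*m^2


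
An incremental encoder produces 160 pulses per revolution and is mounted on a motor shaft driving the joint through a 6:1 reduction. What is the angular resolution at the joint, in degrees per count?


counts per rev = 160
effective counts at joint = 160 * 6 = 960
resolution = 360 / 960
= 0.375 deg/count


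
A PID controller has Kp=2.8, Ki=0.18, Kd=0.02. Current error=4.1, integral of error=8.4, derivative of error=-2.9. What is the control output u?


u = Kp*e + Ki*int(e) + Kd*de/dt
= 2.8*4.1 + 0.18*8.4 + 0.02*(-2.9)
= 11.48 + 1.512 + -0.058
= 12.934


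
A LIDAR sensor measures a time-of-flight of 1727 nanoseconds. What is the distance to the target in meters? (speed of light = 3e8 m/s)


tof = 1727 ns = 1.727e-06 s
dist = c * tof / 2
= 3e8 * 1.727e-06 / 2
= 259.05 m


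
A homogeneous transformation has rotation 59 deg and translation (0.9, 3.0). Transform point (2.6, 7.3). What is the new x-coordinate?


x' = cos(theta)*px - sin(theta)*py + tx
= 0.515*2.6 - 0.8572*7.3 + 0.9
= -4.0182


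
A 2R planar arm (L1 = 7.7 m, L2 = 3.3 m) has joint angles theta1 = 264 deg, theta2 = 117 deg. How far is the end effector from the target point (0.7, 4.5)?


End effector via forward kinematics:
x = L1*cos(t1) + L2*cos(t1+t2) = 2.2759
y = L1*sin(t1) + L2*sin(t1+t2) = -6.4752
Distance to target:
d = sqrt((0.7 - 2.2759)^2 + (4.5 - -6.4752)^2)
= sqrt(2.4836 + 120.4551)
= 11.0878 m


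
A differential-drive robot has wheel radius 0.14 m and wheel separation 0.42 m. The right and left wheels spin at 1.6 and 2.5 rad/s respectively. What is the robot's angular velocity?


vR = r*wR = 0.14*1.6 = 0.224 m/s
vL = r*wL = 0.14*2.5 = 0.35 m/s
v = (vR+vL)/2 = 0.287 m/s
omega = (vR-vL)/L = -0.3 rad/s
angular velocity = -0.3 rad/s


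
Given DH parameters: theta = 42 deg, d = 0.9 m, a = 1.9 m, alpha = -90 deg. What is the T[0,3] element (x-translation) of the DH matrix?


T[0,3] = a * cos(theta)
= 1.9 * cos(42 deg)
= 1.9 * 0.7431
= 1.412


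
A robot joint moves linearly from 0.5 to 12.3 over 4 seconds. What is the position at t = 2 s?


s = t/T = 2/4 = 0.5
p(t) = p0 + (pf-p0)*s
= 0.5 + (12.3 - 0.5) * 0.5
= 6.4


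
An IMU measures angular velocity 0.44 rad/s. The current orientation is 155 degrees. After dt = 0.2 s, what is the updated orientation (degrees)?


delta_theta = w * dt = 0.44 * 0.2 = 0.088 rad
= 5.042 deg
theta_new = 155 + 5.042 = 160.042 deg


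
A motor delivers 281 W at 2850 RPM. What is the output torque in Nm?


omega = 2850 * 2*pi/60 = 298.4513 rad/s
tau = P / omega = 281 / 298.4513
= 0.9415 Nm


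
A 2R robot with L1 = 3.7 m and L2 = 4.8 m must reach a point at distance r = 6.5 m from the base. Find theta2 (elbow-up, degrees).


cos(theta2) = (r^2 - L1^2 - L2^2) / (2*L1*L2)
cos(theta2) = (42.25 - 13.69 - 23.04) / 35.52
cos(theta2) = 0.155405
theta2 = 81.0597 degrees


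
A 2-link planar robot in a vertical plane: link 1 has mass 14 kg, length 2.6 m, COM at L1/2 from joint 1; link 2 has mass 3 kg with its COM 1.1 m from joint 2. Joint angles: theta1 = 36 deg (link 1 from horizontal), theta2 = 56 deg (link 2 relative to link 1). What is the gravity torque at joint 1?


Horizontal distance from joint 1 to link-1 COM:
  x_c1 = (L1/2)*cos(t1) = 1.3 * 0.809 = 1.0517 m
Horizontal distance from joint 1 to link-2 COM:
  x_c2 = L1*cos(t1) + Lc2*cos(t1+t2)
       = 2.6*0.809 + 1.1*-0.0349 = 2.0651 m
tau1 = m1*g*x_c1 + m2*g*x_c2
     = 14*9.81*1.0517 + 3*9.81*2.0651
     = 144.4435 + 60.7746
     = 205.2181 Nm


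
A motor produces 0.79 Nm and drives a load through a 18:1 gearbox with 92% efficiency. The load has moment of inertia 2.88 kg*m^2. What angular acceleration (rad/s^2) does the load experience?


tau_out = tau_motor * N * eta
= 0.79 * 18 * 0.92 = 13.0824 Nm
alpha = tau_out / I = 13.0824 / 2.88
= 4.5425 rad/s^2


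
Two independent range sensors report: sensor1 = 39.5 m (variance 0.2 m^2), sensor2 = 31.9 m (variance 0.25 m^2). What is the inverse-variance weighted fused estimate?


w1 = (1/var1) / (1/var1 + 1/var2)
   = 5.0 / (5.0 + 4.0) = 0.5556
w2 = 1 - w1 = 0.4444
fused = w1*s1 + w2*s2 = 21.9444 + 14.1778
= 36.1222 m


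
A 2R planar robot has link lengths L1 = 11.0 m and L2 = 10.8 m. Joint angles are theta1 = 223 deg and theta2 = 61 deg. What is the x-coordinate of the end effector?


Convert angles to radians: theta1 = 3.8921, theta2 = 1.0647
x = L1*cos(theta1) + L2*cos(theta1+theta2)
x = -8.0449 + 2.6128
x = -5.4321


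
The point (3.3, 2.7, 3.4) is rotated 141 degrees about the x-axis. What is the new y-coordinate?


Rotation about x-axis: y' = y*cos(theta) - z*sin(theta)
= 2.7 * -0.7771 - 3.4 * 0.6293
= -4.238


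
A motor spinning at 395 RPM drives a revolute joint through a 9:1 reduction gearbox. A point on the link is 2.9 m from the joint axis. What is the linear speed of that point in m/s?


omega_motor = 395 * 2*pi/60 = 41.3643 rad/s
omega_joint = omega_motor / 9 = 4.596 rad/s
v = omega_joint * r = 4.596 * 2.9
= 13.3285 m/s


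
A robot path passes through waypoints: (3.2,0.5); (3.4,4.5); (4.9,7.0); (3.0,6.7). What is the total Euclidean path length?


Segment lengths:
  seg1 = sqrt((0.2)^2 + (4.0)^2) = 4.005
  seg2 = sqrt((1.5)^2 + (2.5)^2) = 2.9155
  seg3 = sqrt((-1.9)^2 + (-0.3)^2) = 1.9235
Total = 8.844


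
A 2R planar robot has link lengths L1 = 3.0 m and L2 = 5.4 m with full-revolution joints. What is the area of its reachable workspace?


r_max = L1 + L2 = 8.4 m
r_min = |L1 - L2| = 2.4 m
Area = pi*(r_max^2 - r_min^2)
= pi*(70.56 - 5.76)
= pi * 64.8
= 203.5752 m^2


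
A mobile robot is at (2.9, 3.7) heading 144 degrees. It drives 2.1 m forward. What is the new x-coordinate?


x_new = x0 + d*cos(theta)
= 2.9 + 2.1*cos(144)
= 2.9 + -1.6989
= 1.2011


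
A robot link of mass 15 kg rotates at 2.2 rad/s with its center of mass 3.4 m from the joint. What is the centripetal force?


F = m * omega^2 * r
= 15 * 2.2^2 * 3.4
= 15 * 4.84 * 3.4
= 246.84 N


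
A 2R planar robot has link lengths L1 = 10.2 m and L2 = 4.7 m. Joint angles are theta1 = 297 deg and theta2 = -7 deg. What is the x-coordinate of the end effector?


Convert angles to radians: theta1 = 5.1836, theta2 = -0.1222
x = L1*cos(theta1) + L2*cos(theta1+theta2)
x = 4.6307 + 1.6075
x = 6.2382


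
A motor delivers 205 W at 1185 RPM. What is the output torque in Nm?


omega = 1185 * 2*pi/60 = 124.0929 rad/s
tau = P / omega = 205 / 124.0929
= 1.652 Nm


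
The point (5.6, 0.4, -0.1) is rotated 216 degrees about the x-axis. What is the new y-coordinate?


Rotation about x-axis: y' = y*cos(theta) - z*sin(theta)
= 0.4 * -0.809 - -0.1 * -0.5878
= -0.3824


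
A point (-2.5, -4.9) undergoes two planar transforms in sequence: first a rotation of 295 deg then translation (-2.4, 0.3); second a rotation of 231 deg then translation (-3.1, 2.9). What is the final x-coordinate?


After transform 1:
x1 = cos(295)*-2.5 - sin(295)*-4.9 + -2.4 = -7.8975
y1 = sin(295)*-2.5 + cos(295)*-4.9 + 0.3 = 0.4949
After transform 2:
x2 = cos(231)*-7.8975 - sin(231)*0.4949 + -3.1
= 2.2547


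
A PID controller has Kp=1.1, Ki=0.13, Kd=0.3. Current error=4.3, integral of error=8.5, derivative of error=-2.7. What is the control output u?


u = Kp*e + Ki*int(e) + Kd*de/dt
= 1.1*4.3 + 0.13*8.5 + 0.3*(-2.7)
= 4.73 + 1.105 + -0.81
= 5.025


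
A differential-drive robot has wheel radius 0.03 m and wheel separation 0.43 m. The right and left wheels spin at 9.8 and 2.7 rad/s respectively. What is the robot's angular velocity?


vR = r*wR = 0.03*9.8 = 0.294 m/s
vL = r*wL = 0.03*2.7 = 0.081 m/s
v = (vR+vL)/2 = 0.1875 m/s
omega = (vR-vL)/L = 0.4953 rad/s
angular velocity = 0.4953 rad/s


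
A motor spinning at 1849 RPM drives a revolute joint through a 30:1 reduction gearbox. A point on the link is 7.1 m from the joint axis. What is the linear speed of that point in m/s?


omega_motor = 1849 * 2*pi/60 = 193.6268 rad/s
omega_joint = omega_motor / 30 = 6.4542 rad/s
v = omega_joint * r = 6.4542 * 7.1
= 45.825 m/s


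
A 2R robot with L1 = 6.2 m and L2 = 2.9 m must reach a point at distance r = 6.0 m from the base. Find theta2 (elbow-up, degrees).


cos(theta2) = (r^2 - L1^2 - L2^2) / (2*L1*L2)
cos(theta2) = (36.0 - 38.44 - 8.41) / 35.96
cos(theta2) = -0.301724
theta2 = 107.5612 degrees


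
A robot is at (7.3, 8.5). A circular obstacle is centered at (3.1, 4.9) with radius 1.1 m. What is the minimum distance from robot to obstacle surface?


center_dist = sqrt((7.3-3.1)^2 + (8.5-4.9)^2)
= sqrt(17.64 + 12.96)
= 5.5317
min_dist = center_dist - radius = 5.5317 - 1.1 = 4.4317 m


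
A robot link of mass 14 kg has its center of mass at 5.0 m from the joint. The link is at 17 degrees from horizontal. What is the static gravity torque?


tau = m*g*L*cos(angle)
= 14 * 9.81 * 5.0 * cos(17 deg)
= 14 * 9.81 * 5.0 * 0.9563
= 656.6945 Nm


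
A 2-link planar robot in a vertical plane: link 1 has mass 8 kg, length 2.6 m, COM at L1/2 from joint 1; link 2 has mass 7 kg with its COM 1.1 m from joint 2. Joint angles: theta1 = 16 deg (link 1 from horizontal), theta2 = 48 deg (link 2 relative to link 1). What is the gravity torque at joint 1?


Horizontal distance from joint 1 to link-1 COM:
  x_c1 = (L1/2)*cos(t1) = 1.3 * 0.9613 = 1.2496 m
Horizontal distance from joint 1 to link-2 COM:
  x_c2 = L1*cos(t1) + Lc2*cos(t1+t2)
       = 2.6*0.9613 + 1.1*0.4384 = 2.9815 m
tau1 = m1*g*x_c1 + m2*g*x_c2
     = 8*9.81*1.2496 + 7*9.81*2.9815
     = 98.0718 + 204.7388
     = 302.8106 Nm


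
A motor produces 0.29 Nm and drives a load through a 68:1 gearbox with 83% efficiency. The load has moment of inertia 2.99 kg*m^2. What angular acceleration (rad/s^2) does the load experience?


tau_out = tau_motor * N * eta
= 0.29 * 68 * 0.83 = 16.3676 Nm
alpha = tau_out / I = 16.3676 / 2.99
= 5.4741 rad/s^2


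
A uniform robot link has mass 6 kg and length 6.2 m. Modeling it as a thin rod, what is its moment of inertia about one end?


I = (1/3) * m * L^2
= (1/3) * 6 * 6.2^2
= 0.333333 * 6 * 38.44
= 76.88 kg*m^2


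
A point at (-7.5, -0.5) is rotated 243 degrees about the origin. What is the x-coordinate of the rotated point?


x' = x*cos(theta) - y*sin(theta)
cos(243 deg) = -0.454, sin(243 deg) = -0.891
x' = -7.5 * -0.454 - -0.5 * -0.891
= 3.4049 - 0.4455
= 2.9594


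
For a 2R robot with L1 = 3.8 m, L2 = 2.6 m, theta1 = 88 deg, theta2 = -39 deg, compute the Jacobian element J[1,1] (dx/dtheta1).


J[1,1] = -L1*sin(t1) - L2*sin(t1+t2)
= -3.8*sin(88) - 2.6*sin(49)
= -5.7599


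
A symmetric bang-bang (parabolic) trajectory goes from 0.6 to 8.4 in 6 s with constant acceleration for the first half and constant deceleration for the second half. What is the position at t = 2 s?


Symmetric rest-to-rest: each phase covers (pf-p0)/2 in time T/2. 0.5*a*(T/2)^2 = (pf-p0)/2 => a = 4*(pf-p0)/T^2
a = 4*(8.4-0.6)/6^2 = 0.8667
t = 2 is in the acceleration phase (t <= T/2).
p = p0 + 0.5*a*t^2 = 0.6 + 0.5*0.8667*2^2
= 2.3333


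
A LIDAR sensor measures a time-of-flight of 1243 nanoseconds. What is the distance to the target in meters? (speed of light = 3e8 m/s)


tof = 1243 ns = 1.243e-06 s
dist = c * tof / 2
= 3e8 * 1.243e-06 / 2
= 186.45 m


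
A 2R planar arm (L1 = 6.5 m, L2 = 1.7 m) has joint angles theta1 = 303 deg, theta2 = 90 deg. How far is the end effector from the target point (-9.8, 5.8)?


End effector via forward kinematics:
x = L1*cos(t1) + L2*cos(t1+t2) = 4.9659
y = L1*sin(t1) + L2*sin(t1+t2) = -4.5255
Distance to target:
d = sqrt((-9.8 - 4.9659)^2 + (5.8 - -4.5255)^2)
= sqrt(218.0316 + 106.6154)
= 18.018 m


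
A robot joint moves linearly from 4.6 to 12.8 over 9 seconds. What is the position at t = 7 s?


s = t/T = 7/9 = 0.7778
p(t) = p0 + (pf-p0)*s
= 4.6 + (12.8 - 4.6) * 0.7778
= 10.9778


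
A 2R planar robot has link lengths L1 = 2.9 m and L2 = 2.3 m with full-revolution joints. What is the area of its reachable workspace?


r_max = L1 + L2 = 5.2 m
r_min = |L1 - L2| = 0.6 m
Area = pi*(r_max^2 - r_min^2)
= pi*(27.04 - 0.36)
= pi * 26.68
= 83.8177 m^2


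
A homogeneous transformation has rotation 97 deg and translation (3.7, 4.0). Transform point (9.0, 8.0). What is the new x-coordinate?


x' = cos(theta)*px - sin(theta)*py + tx
= -0.1219*9.0 - 0.9925*8.0 + 3.7
= -5.3372


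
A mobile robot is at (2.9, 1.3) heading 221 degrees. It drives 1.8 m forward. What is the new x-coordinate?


x_new = x0 + d*cos(theta)
= 2.9 + 1.8*cos(221)
= 2.9 + -1.3585
= 1.5415


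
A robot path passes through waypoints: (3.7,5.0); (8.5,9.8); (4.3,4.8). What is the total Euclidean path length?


Segment lengths:
  seg1 = sqrt((4.8)^2 + (4.8)^2) = 6.7882
  seg2 = sqrt((-4.2)^2 + (-5.0)^2) = 6.5299
Total = 13.3182


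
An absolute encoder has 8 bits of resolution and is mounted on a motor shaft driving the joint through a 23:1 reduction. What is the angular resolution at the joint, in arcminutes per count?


counts = 2^8 = 256
effective counts at joint = 256 * 23 = 5888
resolution = 360*60 / 5888
= 3.6685 arcmin/count


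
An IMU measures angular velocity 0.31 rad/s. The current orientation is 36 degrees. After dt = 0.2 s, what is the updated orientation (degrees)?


delta_theta = w * dt = 0.31 * 0.2 = 0.062 rad
= 3.5523 deg
theta_new = 36 + 3.5523 = 39.5523 deg


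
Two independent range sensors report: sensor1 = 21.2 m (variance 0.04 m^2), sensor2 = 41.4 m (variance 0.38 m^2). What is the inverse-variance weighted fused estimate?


w1 = (1/var1) / (1/var1 + 1/var2)
   = 25.0 / (25.0 + 2.6316) = 0.9048
w2 = 1 - w1 = 0.0952
fused = w1*s1 + w2*s2 = 19.181 + 3.9429
= 23.1238 m


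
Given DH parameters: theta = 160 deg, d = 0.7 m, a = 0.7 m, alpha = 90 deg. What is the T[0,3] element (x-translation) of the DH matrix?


T[0,3] = a * cos(theta)
= 0.7 * cos(160 deg)
= 0.7 * -0.9397
= -0.6578


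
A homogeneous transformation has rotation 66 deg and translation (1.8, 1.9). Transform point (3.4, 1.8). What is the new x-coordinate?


x' = cos(theta)*px - sin(theta)*py + tx
= 0.4067*3.4 - 0.9135*1.8 + 1.8
= 1.5385


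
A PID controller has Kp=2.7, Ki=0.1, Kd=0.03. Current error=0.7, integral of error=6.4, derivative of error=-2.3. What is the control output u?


u = Kp*e + Ki*int(e) + Kd*de/dt
= 2.7*0.7 + 0.1*6.4 + 0.03*(-2.3)
= 1.89 + 0.64 + -0.069
= 2.461


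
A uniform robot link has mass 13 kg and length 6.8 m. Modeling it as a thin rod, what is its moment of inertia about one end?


I = (1/3) * m * L^2
= (1/3) * 13 * 6.8^2
= 0.333333 * 13 * 46.24
= 200.3733 kg*m^2


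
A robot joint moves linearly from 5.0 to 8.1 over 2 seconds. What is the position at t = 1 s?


s = t/T = 1/2 = 0.5
p(t) = p0 + (pf-p0)*s
= 5.0 + (8.1 - 5.0) * 0.5
= 6.55


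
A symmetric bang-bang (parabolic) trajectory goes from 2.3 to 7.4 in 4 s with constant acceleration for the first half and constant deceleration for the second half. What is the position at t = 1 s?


Symmetric rest-to-rest: each phase covers (pf-p0)/2 in time T/2. 0.5*a*(T/2)^2 = (pf-p0)/2 => a = 4*(pf-p0)/T^2
a = 4*(7.4-2.3)/4^2 = 1.275
t = 1 is in the acceleration phase (t <= T/2).
p = p0 + 0.5*a*t^2 = 2.3 + 0.5*1.275*1^2
= 2.9375


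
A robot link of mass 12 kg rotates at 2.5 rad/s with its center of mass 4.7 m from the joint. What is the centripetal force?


F = m * omega^2 * r
= 12 * 2.5^2 * 4.7
= 12 * 6.25 * 4.7
= 352.5 N


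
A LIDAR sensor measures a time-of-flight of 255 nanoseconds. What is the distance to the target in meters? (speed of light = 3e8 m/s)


tof = 255 ns = 2.55e-07 s
dist = c * tof / 2
= 3e8 * 2.55e-07 / 2
= 38.25 m


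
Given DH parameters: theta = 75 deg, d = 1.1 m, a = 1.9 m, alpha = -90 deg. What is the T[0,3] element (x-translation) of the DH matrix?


T[0,3] = a * cos(theta)
= 1.9 * cos(75 deg)
= 1.9 * 0.2588
= 0.4918


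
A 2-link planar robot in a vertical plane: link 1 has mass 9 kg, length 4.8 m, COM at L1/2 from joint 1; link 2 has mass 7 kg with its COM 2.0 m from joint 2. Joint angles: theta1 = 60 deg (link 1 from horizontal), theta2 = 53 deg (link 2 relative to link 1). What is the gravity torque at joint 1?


Horizontal distance from joint 1 to link-1 COM:
  x_c1 = (L1/2)*cos(t1) = 2.4 * 0.5 = 1.2 m
Horizontal distance from joint 1 to link-2 COM:
  x_c2 = L1*cos(t1) + Lc2*cos(t1+t2)
       = 4.8*0.5 + 2.0*-0.3907 = 1.6185 m
tau1 = m1*g*x_c1 + m2*g*x_c2
     = 9*9.81*1.2 + 7*9.81*1.6185
     = 105.948 + 111.145
     = 217.093 Nm


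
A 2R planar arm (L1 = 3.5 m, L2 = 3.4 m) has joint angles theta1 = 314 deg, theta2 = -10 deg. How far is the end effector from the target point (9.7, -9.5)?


End effector via forward kinematics:
x = L1*cos(t1) + L2*cos(t1+t2) = 4.3326
y = L1*sin(t1) + L2*sin(t1+t2) = -5.3364
Distance to target:
d = sqrt((9.7 - 4.3326)^2 + (-9.5 - -5.3364)^2)
= sqrt(28.8094 + 17.3354)
= 6.793 m


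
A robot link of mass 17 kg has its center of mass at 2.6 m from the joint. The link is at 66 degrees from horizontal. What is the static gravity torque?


tau = m*g*L*cos(angle)
= 17 * 9.81 * 2.6 * cos(66 deg)
= 17 * 9.81 * 2.6 * 0.4067
= 176.3618 Nm


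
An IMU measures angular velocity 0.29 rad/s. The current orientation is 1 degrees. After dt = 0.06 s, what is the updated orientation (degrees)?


delta_theta = w * dt = 0.29 * 0.06 = 0.0174 rad
= 0.9969 deg
theta_new = 1 + 0.9969 = 1.9969 deg


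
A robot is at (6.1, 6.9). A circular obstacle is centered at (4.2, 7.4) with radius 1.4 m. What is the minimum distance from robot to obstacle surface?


center_dist = sqrt((6.1-4.2)^2 + (6.9-7.4)^2)
= sqrt(3.61 + 0.25)
= 1.9647
min_dist = center_dist - radius = 1.9647 - 1.4 = 0.5647 m


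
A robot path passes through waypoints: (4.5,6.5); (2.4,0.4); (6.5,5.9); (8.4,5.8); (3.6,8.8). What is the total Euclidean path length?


Segment lengths:
  seg1 = sqrt((-2.1)^2 + (-6.1)^2) = 6.4514
  seg2 = sqrt((4.1)^2 + (5.5)^2) = 6.86
  seg3 = sqrt((1.9)^2 + (-0.1)^2) = 1.9026
  seg4 = sqrt((-4.8)^2 + (3.0)^2) = 5.6604
Total = 20.8744


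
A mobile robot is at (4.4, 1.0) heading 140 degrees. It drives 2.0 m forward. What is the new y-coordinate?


y_new = y0 + d*sin(theta)
= 1.0 + 2.0*sin(140)
= 1.0 + 1.2856
= 2.2856


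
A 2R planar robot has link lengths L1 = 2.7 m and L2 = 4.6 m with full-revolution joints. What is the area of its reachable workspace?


r_max = L1 + L2 = 7.3 m
r_min = |L1 - L2| = 1.9 m
Area = pi*(r_max^2 - r_min^2)
= pi*(53.29 - 3.61)
= pi * 49.68
= 156.0743 m^2


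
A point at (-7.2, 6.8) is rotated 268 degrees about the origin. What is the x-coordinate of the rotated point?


x' = x*cos(theta) - y*sin(theta)
cos(268 deg) = -0.0349, sin(268 deg) = -0.9994
x' = -7.2 * -0.0349 - 6.8 * -0.9994
= 0.2513 - -6.7959
= 7.0471


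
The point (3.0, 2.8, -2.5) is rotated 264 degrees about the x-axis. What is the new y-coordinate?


Rotation about x-axis: y' = y*cos(theta) - z*sin(theta)
= 2.8 * -0.1045 - -2.5 * -0.9945
= -2.779


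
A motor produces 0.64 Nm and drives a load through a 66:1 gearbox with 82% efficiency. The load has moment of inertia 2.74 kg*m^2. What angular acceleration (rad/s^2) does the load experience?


tau_out = tau_motor * N * eta
= 0.64 * 66 * 0.82 = 34.6368 Nm
alpha = tau_out / I = 34.6368 / 2.74
= 12.6412 rad/s^2


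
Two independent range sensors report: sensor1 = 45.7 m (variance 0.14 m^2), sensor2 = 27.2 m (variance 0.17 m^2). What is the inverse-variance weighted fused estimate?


w1 = (1/var1) / (1/var1 + 1/var2)
   = 7.1429 / (7.1429 + 5.8824) = 0.5484
w2 = 1 - w1 = 0.4516
fused = w1*s1 + w2*s2 = 25.0613 + 12.2839
= 37.3452 m


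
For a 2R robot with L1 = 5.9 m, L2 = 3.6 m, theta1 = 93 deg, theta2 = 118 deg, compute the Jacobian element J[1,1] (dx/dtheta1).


J[1,1] = -L1*sin(t1) - L2*sin(t1+t2)
= -5.9*sin(93) - 3.6*sin(211)
= -4.0378


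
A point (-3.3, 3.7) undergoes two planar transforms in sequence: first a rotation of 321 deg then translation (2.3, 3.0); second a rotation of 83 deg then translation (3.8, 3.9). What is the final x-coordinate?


After transform 1:
x1 = cos(321)*-3.3 - sin(321)*3.7 + 2.3 = 2.0639
y1 = sin(321)*-3.3 + cos(321)*3.7 + 3.0 = 7.9522
After transform 2:
x2 = cos(83)*2.0639 - sin(83)*7.9522 + 3.8
= -3.8414


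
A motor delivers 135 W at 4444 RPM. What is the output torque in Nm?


omega = 4444 * 2*pi/60 = 465.3746 rad/s
tau = P / omega = 135 / 465.3746
= 0.2901 Nm


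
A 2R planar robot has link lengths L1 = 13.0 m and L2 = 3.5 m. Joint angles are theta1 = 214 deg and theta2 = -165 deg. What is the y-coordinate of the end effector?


Convert angles to radians: theta1 = 3.735, theta2 = -2.8798
y = L1*sin(theta1) + L2*sin(theta1+theta2)
y = -7.2695 + 2.6415
y = -4.628


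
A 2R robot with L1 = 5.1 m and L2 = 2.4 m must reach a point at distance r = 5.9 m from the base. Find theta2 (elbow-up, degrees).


cos(theta2) = (r^2 - L1^2 - L2^2) / (2*L1*L2)
cos(theta2) = (34.81 - 26.01 - 5.76) / 24.48
cos(theta2) = 0.124183
theta2 = 82.8664 degrees


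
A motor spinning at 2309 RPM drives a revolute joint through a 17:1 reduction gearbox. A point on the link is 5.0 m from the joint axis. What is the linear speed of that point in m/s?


omega_motor = 2309 * 2*pi/60 = 241.7979 rad/s
omega_joint = omega_motor / 17 = 14.2234 rad/s
v = omega_joint * r = 14.2234 * 5.0
= 71.117 m/s


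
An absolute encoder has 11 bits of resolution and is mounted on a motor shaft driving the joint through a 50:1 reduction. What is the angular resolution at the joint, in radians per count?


counts = 2^11 = 2048
effective counts at joint = 2048 * 50 = 102400
resolution = 2*pi / 102400
= 6.1359e-05 rad/count


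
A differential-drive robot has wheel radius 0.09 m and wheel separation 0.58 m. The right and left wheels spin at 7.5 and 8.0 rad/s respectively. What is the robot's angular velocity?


vR = r*wR = 0.09*7.5 = 0.675 m/s
vL = r*wL = 0.09*8.0 = 0.72 m/s
v = (vR+vL)/2 = 0.6975 m/s
omega = (vR-vL)/L = -0.0776 rad/s
angular velocity = -0.0776 rad/s


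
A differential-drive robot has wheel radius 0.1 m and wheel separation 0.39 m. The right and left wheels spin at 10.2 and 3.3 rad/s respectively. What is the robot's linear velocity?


vR = r*wR = 0.1*10.2 = 1.02 m/s
vL = r*wL = 0.1*3.3 = 0.33 m/s
v = (vR+vL)/2 = 0.675 m/s
omega = (vR-vL)/L = 1.7692 rad/s
linear velocity = 0.675 m/s


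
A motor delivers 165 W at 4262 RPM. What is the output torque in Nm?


omega = 4262 * 2*pi/60 = 446.3156 rad/s
tau = P / omega = 165 / 446.3156
= 0.3697 Nm


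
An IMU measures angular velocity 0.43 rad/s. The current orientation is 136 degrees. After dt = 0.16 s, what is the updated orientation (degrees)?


delta_theta = w * dt = 0.43 * 0.16 = 0.0688 rad
= 3.9419 deg
theta_new = 136 + 3.9419 = 139.9419 deg


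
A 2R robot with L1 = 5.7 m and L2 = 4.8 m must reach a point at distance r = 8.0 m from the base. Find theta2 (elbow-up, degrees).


cos(theta2) = (r^2 - L1^2 - L2^2) / (2*L1*L2)
cos(theta2) = (64.0 - 32.49 - 23.04) / 54.72
cos(theta2) = 0.154788
theta2 = 81.0955 degrees


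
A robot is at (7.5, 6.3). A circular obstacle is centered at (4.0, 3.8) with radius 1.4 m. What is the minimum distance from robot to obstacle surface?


center_dist = sqrt((7.5-4.0)^2 + (6.3-3.8)^2)
= sqrt(12.25 + 6.25)
= 4.3012
min_dist = center_dist - radius = 4.3012 - 1.4 = 2.9012 m


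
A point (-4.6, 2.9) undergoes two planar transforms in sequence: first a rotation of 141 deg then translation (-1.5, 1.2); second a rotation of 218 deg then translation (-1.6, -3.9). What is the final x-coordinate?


After transform 1:
x1 = cos(141)*-4.6 - sin(141)*2.9 + -1.5 = 0.2498
y1 = sin(141)*-4.6 + cos(141)*2.9 + 1.2 = -3.9486
After transform 2:
x2 = cos(218)*0.2498 - sin(218)*-3.9486 + -1.6
= -4.2279


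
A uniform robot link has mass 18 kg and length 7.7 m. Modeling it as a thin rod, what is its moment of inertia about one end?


I = (1/3) * m * L^2
= (1/3) * 18 * 7.7^2
= 0.333333 * 18 * 59.29
= 355.74 kg*m^2


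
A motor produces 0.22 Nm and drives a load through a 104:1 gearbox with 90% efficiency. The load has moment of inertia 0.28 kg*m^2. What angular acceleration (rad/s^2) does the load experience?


tau_out = tau_motor * N * eta
= 0.22 * 104 * 0.9 = 20.592 Nm
alpha = tau_out / I = 20.592 / 0.28
= 73.5429 rad/s^2


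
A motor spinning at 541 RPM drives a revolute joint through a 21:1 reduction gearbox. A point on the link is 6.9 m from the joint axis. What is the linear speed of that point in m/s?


omega_motor = 541 * 2*pi/60 = 56.6534 rad/s
omega_joint = omega_motor / 21 = 2.6978 rad/s
v = omega_joint * r = 2.6978 * 6.9
= 18.6147 m/s


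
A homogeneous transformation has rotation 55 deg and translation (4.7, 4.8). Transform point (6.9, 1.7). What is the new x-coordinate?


x' = cos(theta)*px - sin(theta)*py + tx
= 0.5736*6.9 - 0.8192*1.7 + 4.7
= 7.2651


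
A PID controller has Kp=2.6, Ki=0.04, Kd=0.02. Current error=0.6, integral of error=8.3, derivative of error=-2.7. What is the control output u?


u = Kp*e + Ki*int(e) + Kd*de/dt
= 2.6*0.6 + 0.04*8.3 + 0.02*(-2.7)
= 1.56 + 0.332 + -0.054
= 1.838


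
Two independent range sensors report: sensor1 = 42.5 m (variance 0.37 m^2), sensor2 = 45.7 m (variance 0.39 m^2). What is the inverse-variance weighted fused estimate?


w1 = (1/var1) / (1/var1 + 1/var2)
   = 2.7027 / (2.7027 + 2.5641) = 0.5132
w2 = 1 - w1 = 0.4868
fused = w1*s1 + w2*s2 = 21.8092 + 22.2487
= 44.0579 m


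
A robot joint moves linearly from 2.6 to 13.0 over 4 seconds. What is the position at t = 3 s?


s = t/T = 3/4 = 0.75
p(t) = p0 + (pf-p0)*s
= 2.6 + (13.0 - 2.6) * 0.75
= 10.4


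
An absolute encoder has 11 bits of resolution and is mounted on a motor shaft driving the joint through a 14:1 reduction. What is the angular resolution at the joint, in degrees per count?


counts = 2^11 = 2048
effective counts at joint = 2048 * 14 = 28672
resolution = 360 / 28672
= 0.0126 deg/count


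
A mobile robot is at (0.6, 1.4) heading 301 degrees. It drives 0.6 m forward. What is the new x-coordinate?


x_new = x0 + d*cos(theta)
= 0.6 + 0.6*cos(301)
= 0.6 + 0.309
= 0.909


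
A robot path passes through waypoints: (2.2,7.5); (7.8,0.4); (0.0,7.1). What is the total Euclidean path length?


Segment lengths:
  seg1 = sqrt((5.6)^2 + (-7.1)^2) = 9.0427
  seg2 = sqrt((-7.8)^2 + (6.7)^2) = 10.2825
Total = 19.3252


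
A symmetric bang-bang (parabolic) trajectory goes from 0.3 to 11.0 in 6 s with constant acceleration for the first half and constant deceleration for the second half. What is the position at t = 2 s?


Symmetric rest-to-rest: each phase covers (pf-p0)/2 in time T/2. 0.5*a*(T/2)^2 = (pf-p0)/2 => a = 4*(pf-p0)/T^2
a = 4*(11.0-0.3)/6^2 = 1.1889
t = 2 is in the acceleration phase (t <= T/2).
p = p0 + 0.5*a*t^2 = 0.3 + 0.5*1.1889*2^2
= 2.6778


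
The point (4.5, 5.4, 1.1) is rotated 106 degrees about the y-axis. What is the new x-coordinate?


Rotation about y-axis: x' = x*cos(theta) + z*sin(theta)
= 4.5 * -0.2756 + 1.1 * 0.9613
= -0.183


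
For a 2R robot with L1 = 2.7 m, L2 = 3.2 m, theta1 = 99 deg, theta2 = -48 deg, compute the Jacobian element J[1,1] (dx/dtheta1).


J[1,1] = -L1*sin(t1) - L2*sin(t1+t2)
= -2.7*sin(99) - 3.2*sin(51)
= -5.1536


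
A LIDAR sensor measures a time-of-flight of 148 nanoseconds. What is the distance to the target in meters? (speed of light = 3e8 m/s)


tof = 148 ns = 1.48e-07 s
dist = c * tof / 2
= 3e8 * 1.48e-07 / 2
= 22.2 m


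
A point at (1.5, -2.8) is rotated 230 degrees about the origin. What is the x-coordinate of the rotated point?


x' = x*cos(theta) - y*sin(theta)
cos(230 deg) = -0.6428, sin(230 deg) = -0.766
x' = 1.5 * -0.6428 - -2.8 * -0.766
= -0.9642 - 2.1449
= -3.1091


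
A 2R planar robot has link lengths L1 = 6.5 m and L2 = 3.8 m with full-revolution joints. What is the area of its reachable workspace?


r_max = L1 + L2 = 10.3 m
r_min = |L1 - L2| = 2.7 m
Area = pi*(r_max^2 - r_min^2)
= pi*(106.09 - 7.29)
= pi * 98.8
= 310.3894 m^2


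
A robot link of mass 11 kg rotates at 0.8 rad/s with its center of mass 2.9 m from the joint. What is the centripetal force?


F = m * omega^2 * r
= 11 * 0.8^2 * 2.9
= 11 * 0.64 * 2.9
= 20.416 N


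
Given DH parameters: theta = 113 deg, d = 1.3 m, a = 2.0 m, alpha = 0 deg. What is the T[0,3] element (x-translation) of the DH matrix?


T[0,3] = a * cos(theta)
= 2.0 * cos(113 deg)
= 2.0 * -0.3907
= -0.7815


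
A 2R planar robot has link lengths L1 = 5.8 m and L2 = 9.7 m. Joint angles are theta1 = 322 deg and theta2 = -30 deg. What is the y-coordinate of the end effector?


Convert angles to radians: theta1 = 5.62, theta2 = -0.5236
y = L1*sin(theta1) + L2*sin(theta1+theta2)
y = -3.5708 + -8.9937
y = -12.5645


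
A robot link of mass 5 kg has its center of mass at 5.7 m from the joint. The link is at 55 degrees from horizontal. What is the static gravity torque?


tau = m*g*L*cos(angle)
= 5 * 9.81 * 5.7 * cos(55 deg)
= 5 * 9.81 * 5.7 * 0.5736
= 160.3634 Nm


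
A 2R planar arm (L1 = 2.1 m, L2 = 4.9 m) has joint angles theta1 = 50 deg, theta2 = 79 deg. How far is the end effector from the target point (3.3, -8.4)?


End effector via forward kinematics:
x = L1*cos(t1) + L2*cos(t1+t2) = -1.7338
y = L1*sin(t1) + L2*sin(t1+t2) = 5.4167
Distance to target:
d = sqrt((3.3 - -1.7338)^2 + (-8.4 - 5.4167)^2)
= sqrt(25.3393 + 190.9014)
= 14.7051 m


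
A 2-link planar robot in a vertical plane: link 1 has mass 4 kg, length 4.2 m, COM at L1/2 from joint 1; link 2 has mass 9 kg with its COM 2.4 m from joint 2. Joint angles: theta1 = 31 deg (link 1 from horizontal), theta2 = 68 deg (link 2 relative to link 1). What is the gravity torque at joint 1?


Horizontal distance from joint 1 to link-1 COM:
  x_c1 = (L1/2)*cos(t1) = 2.1 * 0.8572 = 1.8001 m
Horizontal distance from joint 1 to link-2 COM:
  x_c2 = L1*cos(t1) + Lc2*cos(t1+t2)
       = 4.2*0.8572 + 2.4*-0.1564 = 3.2247 m
tau1 = m1*g*x_c1 + m2*g*x_c2
     = 4*9.81*1.8001 + 9*9.81*3.2247
     = 70.634 + 284.7052
     = 355.3392 Nm


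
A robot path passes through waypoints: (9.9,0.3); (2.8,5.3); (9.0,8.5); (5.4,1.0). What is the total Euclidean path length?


Segment lengths:
  seg1 = sqrt((-7.1)^2 + (5.0)^2) = 8.6839
  seg2 = sqrt((6.2)^2 + (3.2)^2) = 6.9771
  seg3 = sqrt((-3.6)^2 + (-7.5)^2) = 8.3193
Total = 23.9803


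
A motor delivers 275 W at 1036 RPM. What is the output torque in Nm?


omega = 1036 * 2*pi/60 = 108.4897 rad/s
tau = P / omega = 275 / 108.4897
= 2.5348 Nm


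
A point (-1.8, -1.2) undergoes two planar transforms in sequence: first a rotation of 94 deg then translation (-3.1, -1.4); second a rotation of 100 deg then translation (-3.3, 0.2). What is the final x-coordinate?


After transform 1:
x1 = cos(94)*-1.8 - sin(94)*-1.2 + -3.1 = -1.7774
y1 = sin(94)*-1.8 + cos(94)*-1.2 + -1.4 = -3.1119
After transform 2:
x2 = cos(100)*-1.7774 - sin(100)*-3.1119 + -3.3
= 0.0733


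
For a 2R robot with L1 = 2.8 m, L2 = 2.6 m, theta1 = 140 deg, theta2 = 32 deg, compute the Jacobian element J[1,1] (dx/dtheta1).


J[1,1] = -L1*sin(t1) - L2*sin(t1+t2)
= -2.8*sin(140) - 2.6*sin(172)
= -2.1617


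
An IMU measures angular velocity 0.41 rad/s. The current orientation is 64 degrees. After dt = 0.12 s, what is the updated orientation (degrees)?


delta_theta = w * dt = 0.41 * 0.12 = 0.0492 rad
= 2.819 deg
theta_new = 64 + 2.819 = 66.819 deg


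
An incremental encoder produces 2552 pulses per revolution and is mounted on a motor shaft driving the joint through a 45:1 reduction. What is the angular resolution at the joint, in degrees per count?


counts per rev = 2552
effective counts at joint = 2552 * 45 = 114840
resolution = 360 / 114840
= 0.0031 deg/count


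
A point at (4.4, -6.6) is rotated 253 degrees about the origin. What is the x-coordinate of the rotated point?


x' = x*cos(theta) - y*sin(theta)
cos(253 deg) = -0.2924, sin(253 deg) = -0.9563
x' = 4.4 * -0.2924 - -6.6 * -0.9563
= -1.2864 - 6.3116
= -7.598


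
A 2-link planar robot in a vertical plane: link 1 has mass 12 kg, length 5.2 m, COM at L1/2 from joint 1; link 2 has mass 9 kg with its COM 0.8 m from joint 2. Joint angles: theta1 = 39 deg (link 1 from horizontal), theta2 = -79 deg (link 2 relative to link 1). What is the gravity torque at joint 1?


Horizontal distance from joint 1 to link-1 COM:
  x_c1 = (L1/2)*cos(t1) = 2.6 * 0.7771 = 2.0206 m
Horizontal distance from joint 1 to link-2 COM:
  x_c2 = L1*cos(t1) + Lc2*cos(t1+t2)
       = 5.2*0.7771 + 0.8*0.766 = 4.654 m
tau1 = m1*g*x_c1 + m2*g*x_c2
     = 12*9.81*2.0206 + 9*9.81*4.654
     = 237.8626 + 410.9012
     = 648.7638 Nm


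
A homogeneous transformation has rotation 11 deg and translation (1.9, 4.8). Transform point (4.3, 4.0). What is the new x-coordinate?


x' = cos(theta)*px - sin(theta)*py + tx
= 0.9816*4.3 - 0.1908*4.0 + 1.9
= 5.3578


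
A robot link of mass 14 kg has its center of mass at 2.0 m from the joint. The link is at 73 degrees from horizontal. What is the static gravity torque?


tau = m*g*L*cos(angle)
= 14 * 9.81 * 2.0 * cos(73 deg)
= 14 * 9.81 * 2.0 * 0.2924
= 80.3087 Nm


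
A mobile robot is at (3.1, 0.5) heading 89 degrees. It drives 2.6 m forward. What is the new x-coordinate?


x_new = x0 + d*cos(theta)
= 3.1 + 2.6*cos(89)
= 3.1 + 0.0454
= 3.1454


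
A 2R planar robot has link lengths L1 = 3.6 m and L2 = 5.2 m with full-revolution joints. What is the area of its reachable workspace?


r_max = L1 + L2 = 8.8 m
r_min = |L1 - L2| = 1.6 m
Area = pi*(r_max^2 - r_min^2)
= pi*(77.44 - 2.56)
= pi * 74.88
= 235.2425 m^2


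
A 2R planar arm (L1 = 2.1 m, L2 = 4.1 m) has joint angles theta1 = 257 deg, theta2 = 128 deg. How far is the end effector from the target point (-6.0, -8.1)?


End effector via forward kinematics:
x = L1*cos(t1) + L2*cos(t1+t2) = 3.2435
y = L1*sin(t1) + L2*sin(t1+t2) = -0.3134
Distance to target:
d = sqrt((-6.0 - 3.2435)^2 + (-8.1 - -0.3134)^2)
= sqrt(85.4416 + 60.6305)
= 12.086 m


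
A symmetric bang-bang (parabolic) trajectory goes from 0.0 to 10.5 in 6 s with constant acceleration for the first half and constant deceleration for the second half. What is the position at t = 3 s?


Symmetric rest-to-rest: each phase covers (pf-p0)/2 in time T/2. 0.5*a*(T/2)^2 = (pf-p0)/2 => a = 4*(pf-p0)/T^2
a = 4*(10.5-0.0)/6^2 = 1.1667
t = 3 is in the acceleration phase (t <= T/2).
p = p0 + 0.5*a*t^2 = 0.0 + 0.5*1.1667*3^2
= 5.25
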